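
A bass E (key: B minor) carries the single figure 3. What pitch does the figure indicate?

Counting 2 letter steps above E lands on G; in B minor, that letter is G.

G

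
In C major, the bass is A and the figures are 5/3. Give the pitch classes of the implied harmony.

A third above A in this key is C.
A fifth above A in this key is E.
Together with the bass A, this spells A minor in root position.

A, C, E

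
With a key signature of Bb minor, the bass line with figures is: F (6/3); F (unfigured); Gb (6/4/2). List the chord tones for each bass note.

F (6/3): F, Ab, Db.
F (5/3): F, Ab, C.
Gb (6/4/2): Gb, Ab, C, Eb.

F, Ab, Db | F, Ab, C | Gb, Ab, C, Eb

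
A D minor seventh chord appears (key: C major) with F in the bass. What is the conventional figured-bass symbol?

F is the third of D minor seventh, so the chord is in first inversion.
A seventh chord in first inversion is figured 6/5/3, conventionally abbreviated 6/5.

6/5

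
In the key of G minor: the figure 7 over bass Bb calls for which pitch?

A

Counting 6 letter steps above Bb lands on A; in G minor, that letter is A.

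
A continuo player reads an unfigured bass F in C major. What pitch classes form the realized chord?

An unfigured bass implies 5/3.
A third above F in this key is A.
A fifth above F in this key is C.
Together with the bass F, this spells F major in root position.

F, A, C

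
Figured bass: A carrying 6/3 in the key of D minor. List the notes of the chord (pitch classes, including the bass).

A third above A in this key is C.
A sixth above A in this key is F.
Together with the bass A, this spells F major in first inversion.

A, C, F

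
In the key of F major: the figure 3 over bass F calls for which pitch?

Counting 2 letter steps above F lands on A; in F major, that letter is A.

A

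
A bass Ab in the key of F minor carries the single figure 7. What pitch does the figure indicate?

Counting 6 letter steps above Ab lands on G; in F minor, that letter is G.

G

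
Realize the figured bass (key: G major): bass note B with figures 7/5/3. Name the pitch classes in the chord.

A third above B in this key is D.
A fifth above B in this key is F#.
A seventh above B in this key is A.
Together with the bass B, this spells B minor seventh in root position.

B, D, F#, A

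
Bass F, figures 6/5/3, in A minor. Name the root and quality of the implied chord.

The figures 6/5/3 indicate a seventh chord in first inversion.
In first inversion the root lies a sixth above the bass: a sixth above F in A minor is D.
The chord tones are F, A, C, D, giving D minor seventh.

D minor seventh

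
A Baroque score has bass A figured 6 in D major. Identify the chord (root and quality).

The figures 6 indicate a triad in first inversion.
In first inversion the root lies a sixth above the bass: a sixth above A in D major is F#.
The chord tones are A, C#, F#, giving F# minor.

F# minor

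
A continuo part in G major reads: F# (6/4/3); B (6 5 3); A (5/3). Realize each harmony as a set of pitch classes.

F#, A, B, D | B, D, F#, G | A, C, E

F# (6/4/3): F#, A, B, D.
B (6/5/3): B, D, F#, G.
A (5/3): A, C, E.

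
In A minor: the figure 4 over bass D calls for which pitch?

G

Counting 3 letter steps above D lands on G; in A minor, that letter is G.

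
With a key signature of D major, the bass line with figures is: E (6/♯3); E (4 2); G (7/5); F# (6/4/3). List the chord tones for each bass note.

E (6/#3): E, G#, C#.
E (6/4/2): E, F#, A, C#.
G (7/5/3): G, B, D, F#.
F# (6/4/3): F#, A, B, D.

E, G#, C# | E, F#, A, C# | G, B, D, F# | F#, A, B, D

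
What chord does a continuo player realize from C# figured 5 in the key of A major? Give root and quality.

C# minor

The figures 5 indicate a triad in root position.
In root position the bass is the root, so the root is C#.
The chord tones are C#, E, G#, giving C# minor.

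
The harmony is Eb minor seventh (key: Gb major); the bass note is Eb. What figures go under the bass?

Eb is the root of Eb minor seventh, so the chord is in root position.
A seventh chord in root position is figured 7/5/3, conventionally abbreviated 7.

7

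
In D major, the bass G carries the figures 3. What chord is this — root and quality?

G major

The figures 3 indicate a triad in root position.
In root position the bass is the root, so the root is G.
The chord tones are G, B, D, giving G major.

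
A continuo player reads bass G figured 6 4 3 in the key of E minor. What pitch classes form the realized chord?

A third above G in this key is B.
A fourth above G in this key is C.
A sixth above G in this key is E.
Together with the bass G, this spells C major seventh in second inversion.

G, B, C, E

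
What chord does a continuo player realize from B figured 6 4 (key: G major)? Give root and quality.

The figures 6 4 indicate a triad in second inversion.
In second inversion the root lies a fourth above the bass: a fourth above B in G major is E.
The chord tones are B, E, G, giving E minor.

E minor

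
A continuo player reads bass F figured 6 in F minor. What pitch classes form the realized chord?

F, Ab, Db

The written figures 6 are shorthand for 6/3: the 3 is implied.
A third above F in this key is Ab.
A sixth above F in this key is Db.
Together with the bass F, this spells Db major in first inversion.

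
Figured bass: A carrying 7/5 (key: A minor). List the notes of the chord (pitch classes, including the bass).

A, C, E, G

The written figures 7/5 are shorthand for 7/5/3: the 3 is implied.
A third above A in this key is C.
A fifth above A in this key is E.
A seventh above A in this key is G.
Together with the bass A, this spells A minor seventh in root position.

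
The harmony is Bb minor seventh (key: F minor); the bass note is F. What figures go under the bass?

4/3

F is the fifth of Bb minor seventh, so the chord is in second inversion.
A seventh chord in second inversion is figured 6/4/3, conventionally abbreviated 4/3.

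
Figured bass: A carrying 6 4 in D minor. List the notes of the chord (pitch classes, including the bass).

A, D, F

A fourth above A in this key is D.
A sixth above A in this key is F.
Together with the bass A, this spells D minor in second inversion.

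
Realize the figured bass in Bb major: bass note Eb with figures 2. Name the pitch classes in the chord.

Eb, F, A, C

The written figures 2 are shorthand for 6/4/2: the 6/4 are implied.
A second above Eb in this key is F.
A fourth above Eb in this key is A.
A sixth above Eb in this key is C.
Together with the bass Eb, this spells F dominant seventh in third inversion.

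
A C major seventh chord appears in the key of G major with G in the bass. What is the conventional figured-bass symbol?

4/3

G is the fifth of C major seventh, so the chord is in second inversion.
A seventh chord in second inversion is figured 6/4/3, conventionally abbreviated 4/3.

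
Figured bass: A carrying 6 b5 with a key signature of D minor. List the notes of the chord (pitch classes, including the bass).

The written figures 6 b5 are shorthand for 6/5/3: the 3 is implied.
A third above A in this key is C.
A fifth above A in this key is E, lowered to Eb by the flat.
A sixth above A in this key is F.
Together with the bass A, this spells F dominant seventh in first inversion.

A, C, Eb, F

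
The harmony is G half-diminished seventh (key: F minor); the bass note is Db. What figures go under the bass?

Db is the fifth of G half-diminished seventh, so the chord is in second inversion.
A seventh chord in second inversion is figured 6/4/3, conventionally abbreviated 4/3.

4/3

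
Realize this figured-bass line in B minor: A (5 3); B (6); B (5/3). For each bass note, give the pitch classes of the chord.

A, C#, E | B, D, G | B, D, F#

A (5/3): A, C#, E.
B (6/3): B, D, G.
B (5/3): B, D, F#.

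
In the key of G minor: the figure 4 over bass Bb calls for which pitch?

Counting 3 letter steps above Bb lands on E; in G minor, that letter is Eb.

Eb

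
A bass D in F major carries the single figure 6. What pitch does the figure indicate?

Counting 5 letter steps above D lands on B; in F major, that letter is Bb.

Bb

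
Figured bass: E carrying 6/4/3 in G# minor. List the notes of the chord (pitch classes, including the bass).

E, G#, A#, C#

A third above E in this key is G#.
A fourth above E in this key is A#.
A sixth above E in this key is C#.
Together with the bass E, this spells A# half-diminished seventh in second inversion.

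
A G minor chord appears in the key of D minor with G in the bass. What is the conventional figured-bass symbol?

no figures

G is the root of G minor, so the chord is in root position.
A triad in root position is figured 5/3, conventionally abbreviated (no figures — root-position triad).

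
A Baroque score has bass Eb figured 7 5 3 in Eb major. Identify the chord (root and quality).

Eb major seventh

The figures 7 5 3 indicate a seventh chord in root position.
In root position the bass is the root, so the root is Eb.
The chord tones are Eb, G, Bb, D, giving Eb major seventh.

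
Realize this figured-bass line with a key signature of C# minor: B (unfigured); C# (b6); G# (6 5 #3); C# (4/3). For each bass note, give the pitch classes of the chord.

B, D#, F# | C#, E, Ab | G#, B#, D#, E | C#, E, F#, A

B (5/3): B, D#, F#.
C# (b6/3): C#, E, Ab.
G# (6/5/#3): G#, B#, D#, E.
C# (6/4/3): C#, E, F#, A.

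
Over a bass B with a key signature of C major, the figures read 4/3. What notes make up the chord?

B, D, E, G

The written figures 4/3 are shorthand for 6/4/3: the 6 is implied.
A third above B in this key is D.
A fourth above B in this key is E.
A sixth above B in this key is G.
Together with the bass B, this spells E minor seventh in second inversion.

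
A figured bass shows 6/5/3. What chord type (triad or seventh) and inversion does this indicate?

Intervals of 6/5/3 above the bass form a seventh chord; the bass is the third, so this is first inversion.

seventh chord, first inversion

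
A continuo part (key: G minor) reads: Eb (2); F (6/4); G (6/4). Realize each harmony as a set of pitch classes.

Eb (6/4/2): Eb, F, A, C.
F (6/4): F, Bb, D.
G (6/4): G, C, Eb.

Eb, F, A, C | F, Bb, D | G, C, Eb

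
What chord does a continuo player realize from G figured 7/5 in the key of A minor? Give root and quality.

The figures 7/5 indicate a seventh chord in root position.
In root position the bass is the root, so the root is G.
The chord tones are G, B, D, F, giving G dominant seventh.

G dominant seventh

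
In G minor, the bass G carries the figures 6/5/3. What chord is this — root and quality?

The figures 6/5/3 indicate a seventh chord in first inversion.
In first inversion the root lies a sixth above the bass: a sixth above G in G minor is Eb.
The chord tones are G, Bb, D, Eb, giving Eb major seventh.

Eb major seventh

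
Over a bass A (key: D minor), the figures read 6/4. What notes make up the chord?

A fourth above A in this key is D.
A sixth above A in this key is F.
Together with the bass A, this spells D minor in second inversion.

A, D, F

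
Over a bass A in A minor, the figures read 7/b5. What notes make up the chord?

The written figures 7/b5 are shorthand for 7/5/3: the 3 is implied.
A third above A in this key is C.
A fifth above A in this key is E, lowered to Eb by the flat.
A seventh above A in this key is G.
Together with the bass A, this spells A half-diminished seventh in root position.

A, C, Eb, G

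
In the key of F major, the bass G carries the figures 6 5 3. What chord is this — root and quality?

E half-diminished seventh

The figures 6 5 3 indicate a seventh chord in first inversion.
In first inversion the root lies a sixth above the bass: a sixth above G in F major is E.
The chord tones are G, Bb, D, E, giving E half-diminished seventh.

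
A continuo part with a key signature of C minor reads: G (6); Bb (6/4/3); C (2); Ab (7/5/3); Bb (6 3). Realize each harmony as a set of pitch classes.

G (6/3): G, Bb, Eb.
Bb (6/4/3): Bb, D, Eb, G.
C (6/4/2): C, D, F, Ab.
Ab (7/5/3): Ab, C, Eb, G.
Bb (6/3): Bb, D, G.

G, Bb, Eb | Bb, D, Eb, G | C, D, F, Ab | Ab, C, Eb, G | Bb, D, G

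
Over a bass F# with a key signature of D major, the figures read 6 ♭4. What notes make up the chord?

F#, Bb, D

A fourth above F# in this key is B, lowered to Bb by the flat.
A sixth above F# in this key is D.
Together with the bass F#, this spells Bb augmented in second inversion.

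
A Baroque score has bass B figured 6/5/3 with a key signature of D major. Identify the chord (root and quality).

The figures 6/5/3 indicate a seventh chord in first inversion.
In first inversion the root lies a sixth above the bass: a sixth above B in D major is G.
The chord tones are B, D, F#, G, giving G major seventh.

G major seventh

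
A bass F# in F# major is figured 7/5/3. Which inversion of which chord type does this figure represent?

Intervals of 7/5/3 above the bass form a seventh chord; the bass is the root, so this is root position.

seventh chord, root position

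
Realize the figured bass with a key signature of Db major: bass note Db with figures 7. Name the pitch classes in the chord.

The written figures 7 are shorthand for 7/5/3: the 5/3 are implied.
A third above Db in this key is F.
A fifth above Db in this key is Ab.
A seventh above Db in this key is C.
Together with the bass Db, this spells Db major seventh in root position.

Db, F, Ab, C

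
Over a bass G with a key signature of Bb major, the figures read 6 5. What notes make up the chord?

The written figures 6 5 are shorthand for 6/5/3: the 3 is implied.
A third above G in this key is Bb.
A fifth above G in this key is D.
A sixth above G in this key is Eb.
Together with the bass G, this spells Eb major seventh in first inversion.

G, Bb, D, Eb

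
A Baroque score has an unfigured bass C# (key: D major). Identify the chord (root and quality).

C# diminished

An unfigured bass indicates a triad in root position.
In root position the bass is the root, so the root is C#.
The chord tones are C#, E, G, giving C# diminished.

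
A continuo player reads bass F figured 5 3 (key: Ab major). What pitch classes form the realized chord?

F, Ab, C

A third above F in this key is Ab.
A fifth above F in this key is C.
Together with the bass F, this spells F minor in root position.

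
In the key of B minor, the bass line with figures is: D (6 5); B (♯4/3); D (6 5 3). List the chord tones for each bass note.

D, F#, A, B | B, D, E#, G | D, F#, A, B

D (6/5/3): D, F#, A, B.
B (6/#4/3): B, D, E#, G.
D (6/5/3): D, F#, A, B.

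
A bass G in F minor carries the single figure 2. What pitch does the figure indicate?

Counting 1 letter step above G lands on A; in F minor, that letter is Ab.

Ab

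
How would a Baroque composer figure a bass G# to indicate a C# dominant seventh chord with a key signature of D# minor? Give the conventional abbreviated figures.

G# is the fifth of C# dominant seventh, so the chord is in second inversion.
A seventh chord in second inversion is figured 6/4/3, conventionally abbreviated 4/3.

4/3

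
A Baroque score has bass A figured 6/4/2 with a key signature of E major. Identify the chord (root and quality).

The figures 6/4/2 indicate a seventh chord in third inversion.
In third inversion the root lies a second above the bass: a second above A in E major is B.
The chord tones are A, B, D#, F#, giving B dominant seventh.

B dominant seventh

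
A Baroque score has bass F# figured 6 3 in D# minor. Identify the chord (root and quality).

The figures 6 3 indicate a triad in first inversion.
In first inversion the root lies a sixth above the bass: a sixth above F# in D# minor is D#.
The chord tones are F#, A#, D#, giving D# minor.

D# minor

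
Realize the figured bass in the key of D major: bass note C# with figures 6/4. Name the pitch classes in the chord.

C#, F#, A

A fourth above C# in this key is F#.
A sixth above C# in this key is A.
Together with the bass C#, this spells F# minor in second inversion.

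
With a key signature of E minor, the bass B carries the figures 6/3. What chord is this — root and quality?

G major

The figures 6/3 indicate a triad in first inversion.
In first inversion the root lies a sixth above the bass: a sixth above B in E minor is G.
The chord tones are B, D, G, giving G major.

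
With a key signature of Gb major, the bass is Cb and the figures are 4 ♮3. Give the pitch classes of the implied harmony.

Cb, E, F, Ab

The written figures 4 ♮3 are shorthand for 6/4/3: the 6 is implied.
A third above Cb in this key is Eb, made natural (E) by the ♮ figure.
A fourth above Cb in this key is F.
A sixth above Cb in this key is Ab.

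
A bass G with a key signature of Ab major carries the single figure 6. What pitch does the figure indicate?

Eb

Counting 5 letter steps above G lands on E; in Ab major, that letter is Eb.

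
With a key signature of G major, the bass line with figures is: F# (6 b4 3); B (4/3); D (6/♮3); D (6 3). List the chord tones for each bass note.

F#, A, Bb, D | B, D, E, G | D, F, B | D, F#, B

F# (6/b4/3): F#, A, Bb, D.
B (6/4/3): B, D, E, G.
D (6/♮3): D, F, B.
D (6/3): D, F#, B.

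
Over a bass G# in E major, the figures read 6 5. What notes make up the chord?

The written figures 6 5 are shorthand for 6/5/3: the 3 is implied.
A third above G# in this key is B.
A fifth above G# in this key is D#.
A sixth above G# in this key is E.
Together with the bass G#, this spells E major seventh in first inversion.

G#, B, D#, E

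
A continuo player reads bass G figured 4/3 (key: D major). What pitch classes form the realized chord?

The written figures 4/3 are shorthand for 6/4/3: the 6 is implied.
A third above G in this key is B.
A fourth above G in this key is C#.
A sixth above G in this key is E.
Together with the bass G, this spells C# half-diminished seventh in second inversion.

G, B, C#, E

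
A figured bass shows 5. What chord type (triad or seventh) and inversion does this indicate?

triad, root position

5 is shorthand for 5/3.
Intervals of 5/3 above the bass form a triad; the bass is the root, so this is root position.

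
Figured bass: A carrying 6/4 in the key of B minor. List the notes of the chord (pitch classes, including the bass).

A fourth above A in this key is D.
A sixth above A in this key is F#.
Together with the bass A, this spells D major in second inversion.

A, D, F#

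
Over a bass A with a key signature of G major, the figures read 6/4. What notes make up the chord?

A, D, F#

A fourth above A in this key is D.
A sixth above A in this key is F#.
Together with the bass A, this spells D major in second inversion.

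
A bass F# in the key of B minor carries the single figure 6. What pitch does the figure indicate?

Counting 5 letter steps above F# lands on D; in B minor, that letter is D.

D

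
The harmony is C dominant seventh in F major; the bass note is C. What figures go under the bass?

C is the root of C dominant seventh, so the chord is in root position.
A seventh chord in root position is figured 7/5/3, conventionally abbreviated 7.

7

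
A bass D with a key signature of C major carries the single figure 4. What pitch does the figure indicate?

Counting 3 letter steps above D lands on G; in C major, that letter is G.

G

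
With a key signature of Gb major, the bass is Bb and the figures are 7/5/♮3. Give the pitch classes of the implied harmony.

A third above Bb in this key is Db, made natural (D) by the ♮ figure.
A fifth above Bb in this key is F.
A seventh above Bb in this key is Ab.
Together with the bass Bb, this spells Bb dominant seventh in root position.

Bb, D, F, Ab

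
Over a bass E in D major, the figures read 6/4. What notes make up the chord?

A fourth above E in this key is A.
A sixth above E in this key is C#.
Together with the bass E, this spells A major in second inversion.

E, A, C#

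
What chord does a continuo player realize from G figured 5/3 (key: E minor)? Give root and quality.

G major

The figures 5/3 indicate a triad in root position.
In root position the bass is the root, so the root is G.
The chord tones are G, B, D, giving G major.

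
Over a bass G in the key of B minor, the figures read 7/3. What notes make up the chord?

The written figures 7/3 are shorthand for 7/5/3: the 5 is implied.
A third above G in this key is B.
A fifth above G in this key is D.
A seventh above G in this key is F#.
Together with the bass G, this spells G major seventh in root position.

G, B, D, F#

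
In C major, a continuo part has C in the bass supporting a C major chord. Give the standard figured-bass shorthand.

C is the root of C major, so the chord is in root position.
A triad in root position is figured 5/3, conventionally abbreviated (no figures — root-position triad).

no figures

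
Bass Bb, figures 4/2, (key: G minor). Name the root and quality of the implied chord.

C minor seventh

The figures 4/2 indicate a seventh chord in third inversion.
In third inversion the root lies a second above the bass: a second above Bb in G minor is C.
The chord tones are Bb, C, Eb, G, giving C minor seventh.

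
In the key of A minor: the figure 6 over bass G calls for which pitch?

E

Counting 5 letter steps above G lands on E; in A minor, that letter is E.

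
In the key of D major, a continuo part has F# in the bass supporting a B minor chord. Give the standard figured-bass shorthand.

F# is the fifth of B minor, so the chord is in second inversion.
A triad in second inversion is figured 6/4, conventionally abbreviated 6/4.

6/4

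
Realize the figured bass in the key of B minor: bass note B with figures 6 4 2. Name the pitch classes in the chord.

A second above B in this key is C#.
A fourth above B in this key is E.
A sixth above B in this key is G.
Together with the bass B, this spells C# half-diminished seventh in third inversion.

B, C#, E, G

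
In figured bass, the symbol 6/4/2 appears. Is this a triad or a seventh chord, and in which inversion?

seventh chord, third inversion

Intervals of 6/4/2 above the bass form a seventh chord; the bass is the seventh, so this is third inversion.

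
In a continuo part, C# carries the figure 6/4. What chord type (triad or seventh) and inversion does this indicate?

Intervals of 6/4 above the bass form a triad; the bass is the fifth, so this is second inversion.

triad, second inversion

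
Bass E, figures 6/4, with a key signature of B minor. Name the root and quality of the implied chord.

The figures 6/4 indicate a triad in second inversion.
In second inversion the root lies a fourth above the bass: a fourth above E in B minor is A.
The chord tones are E, A, C#, giving A major.

A major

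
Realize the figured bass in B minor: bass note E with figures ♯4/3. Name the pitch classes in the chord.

The written figures ♯4/3 are shorthand for 6/4/3: the 6 is implied.
A third above E in this key is G.
A fourth above E in this key is A, raised to A# by the sharp.
A sixth above E in this key is C#.
Together with the bass E, this spells A# diminished seventh in second inversion.

E, G, A#, C#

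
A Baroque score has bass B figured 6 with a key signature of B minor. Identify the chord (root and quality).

The figures 6 indicate a triad in first inversion.
In first inversion the root lies a sixth above the bass: a sixth above B in B minor is G.
The chord tones are B, D, G, giving G major.

G major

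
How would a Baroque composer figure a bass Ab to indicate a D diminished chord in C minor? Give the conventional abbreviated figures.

6/4

Ab is the fifth of D diminished, so the chord is in second inversion.
A triad in second inversion is figured 6/4, conventionally abbreviated 6/4.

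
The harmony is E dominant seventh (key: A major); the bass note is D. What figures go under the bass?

D is the seventh of E dominant seventh, so the chord is in third inversion.
A seventh chord in third inversion is figured 6/4/2, conventionally abbreviated 4/2.

4/2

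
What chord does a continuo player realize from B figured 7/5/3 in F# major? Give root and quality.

The figures 7/5/3 indicate a seventh chord in root position.
In root position the bass is the root, so the root is B.
The chord tones are B, D#, F#, A#, giving B major seventh.

B major seventh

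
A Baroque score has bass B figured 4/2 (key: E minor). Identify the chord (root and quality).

C major seventh

The figures 4/2 indicate a seventh chord in third inversion.
In third inversion the root lies a second above the bass: a second above B in E minor is C.
The chord tones are B, C, E, G, giving C major seventh.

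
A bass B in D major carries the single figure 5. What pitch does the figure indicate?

Counting 4 letter steps above B lands on F; in D major, that letter is F#.

F#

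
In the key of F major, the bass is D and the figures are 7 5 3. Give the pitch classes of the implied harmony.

D, F, A, C

A third above D in this key is F.
A fifth above D in this key is A.
A seventh above D in this key is C.
Together with the bass D, this spells D minor seventh in root position.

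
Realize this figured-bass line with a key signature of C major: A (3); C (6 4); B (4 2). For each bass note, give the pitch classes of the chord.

A, C, E | C, F, A | B, C, E, G

A (5/3): A, C, E.
C (6/4): C, F, A.
B (6/4/2): B, C, E, G.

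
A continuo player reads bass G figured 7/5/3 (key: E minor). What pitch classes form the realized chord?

A third above G in this key is B.
A fifth above G in this key is D.
A seventh above G in this key is F#.
Together with the bass G, this spells G major seventh in root position.

G, B, D, F#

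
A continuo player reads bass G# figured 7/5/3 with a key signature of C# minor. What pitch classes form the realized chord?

A third above G# in this key is B.
A fifth above G# in this key is D#.
A seventh above G# in this key is F#.
Together with the bass G#, this spells G# minor seventh in root position.

G#, B, D#, F#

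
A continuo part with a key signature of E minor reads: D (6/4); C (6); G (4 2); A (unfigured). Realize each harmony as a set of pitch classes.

D, G, B | C, E, A | G, A, C, E | A, C, E

D (6/4): D, G, B.
C (6/3): C, E, A.
G (6/4/2): G, A, C, E.
A (5/3): A, C, E.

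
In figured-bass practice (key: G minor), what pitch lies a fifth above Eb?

Bb

Counting 4 letter steps above Eb lands on B; in G minor, that letter is Bb.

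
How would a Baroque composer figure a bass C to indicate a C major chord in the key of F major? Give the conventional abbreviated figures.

no figures

C is the root of C major, so the chord is in root position.
A triad in root position is figured 5/3, conventionally abbreviated (no figures — root-position triad).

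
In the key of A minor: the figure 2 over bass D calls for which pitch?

Counting 1 letter step above D lands on E; in A minor, that letter is E.

E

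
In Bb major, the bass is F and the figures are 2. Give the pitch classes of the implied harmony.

The written figures 2 are shorthand for 6/4/2: the 6/4 are implied.
A second above F in this key is G.
A fourth above F in this key is Bb.
A sixth above F in this key is D.
Together with the bass F, this spells G minor seventh in third inversion.

F, G, Bb, D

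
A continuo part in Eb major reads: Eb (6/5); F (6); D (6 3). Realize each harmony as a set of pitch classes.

Eb (6/5/3): Eb, G, Bb, C.
F (6/3): F, Ab, D.
D (6/3): D, F, Bb.

Eb, G, Bb, C | F, Ab, D | D, F, Bb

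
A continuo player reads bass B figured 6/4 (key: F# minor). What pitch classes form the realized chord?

B, E, G#

A fourth above B in this key is E.
A sixth above B in this key is G#.
Together with the bass B, this spells E major in second inversion.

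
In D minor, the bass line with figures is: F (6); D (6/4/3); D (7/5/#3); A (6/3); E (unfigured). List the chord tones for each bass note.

F, A, D | D, F, G, Bb | D, F#, A, C | A, C, F | E, G, Bb

F (6/3): F, A, D.
D (6/4/3): D, F, G, Bb.
D (7/5/#3): D, F#, A, C.
A (6/3): A, C, F.
E (5/3): E, G, Bb.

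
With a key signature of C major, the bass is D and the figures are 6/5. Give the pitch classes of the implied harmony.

The written figures 6/5 are shorthand for 6/5/3: the 3 is implied.
A third above D in this key is F.
A fifth above D in this key is A.
A sixth above D in this key is B.
Together with the bass D, this spells B half-diminished seventh in first inversion.

D, F, A, B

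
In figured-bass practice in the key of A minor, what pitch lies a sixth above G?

E

Counting 5 letter steps above G lands on E; in A minor, that letter is E.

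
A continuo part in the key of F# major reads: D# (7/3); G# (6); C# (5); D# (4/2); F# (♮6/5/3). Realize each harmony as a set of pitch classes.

D# (7/5/3): D#, F#, A#, C#.
G# (6/3): G#, B, E#.
C# (5/3): C#, E#, G#.
D# (6/4/2): D#, E#, G#, B.
F# (♮6/5/3): F#, A#, C#, D.

D#, F#, A#, C# | G#, B, E# | C#, E#, G# | D#, E#, G#, B | F#, A#, C#, D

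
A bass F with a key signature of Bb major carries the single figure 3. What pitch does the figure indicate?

A

Counting 2 letter steps above F lands on A; in Bb major, that letter is A.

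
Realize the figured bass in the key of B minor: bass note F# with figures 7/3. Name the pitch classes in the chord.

The written figures 7/3 are shorthand for 7/5/3: the 5 is implied.
A third above F# in this key is A.
A fifth above F# in this key is C#.
A seventh above F# in this key is E.
Together with the bass F#, this spells F# minor seventh in root position.

F#, A, C#, E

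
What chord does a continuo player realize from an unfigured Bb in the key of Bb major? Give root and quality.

Bb major

An unfigured bass indicates a triad in root position.
In root position the bass is the root, so the root is Bb.
The chord tones are Bb, D, F, giving Bb major.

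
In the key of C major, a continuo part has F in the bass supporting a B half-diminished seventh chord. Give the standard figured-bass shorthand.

F is the fifth of B half-diminished seventh, so the chord is in second inversion.
A seventh chord in second inversion is figured 6/4/3, conventionally abbreviated 4/3.

4/3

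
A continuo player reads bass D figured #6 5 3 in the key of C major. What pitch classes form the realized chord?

D, F, A, B#

A third above D in this key is F.
A fifth above D in this key is A.
A sixth above D in this key is B, raised to B# by the sharp.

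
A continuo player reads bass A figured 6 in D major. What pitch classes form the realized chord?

A, C#, F#

The written figures 6 are shorthand for 6/3: the 3 is implied.
A third above A in this key is C#.
A sixth above A in this key is F#.
Together with the bass A, this spells F# minor in first inversion.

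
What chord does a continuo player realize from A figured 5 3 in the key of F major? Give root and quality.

A minor

The figures 5 3 indicate a triad in root position.
In root position the bass is the root, so the root is A.
The chord tones are A, C, E, giving A minor.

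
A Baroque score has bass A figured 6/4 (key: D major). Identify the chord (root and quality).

The figures 6/4 indicate a triad in second inversion.
In second inversion the root lies a fourth above the bass: a fourth above A in D major is D.
The chord tones are A, D, F#, giving D major.

D major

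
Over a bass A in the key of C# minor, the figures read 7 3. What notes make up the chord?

The written figures 7 3 are shorthand for 7/5/3: the 5 is implied.
A third above A in this key is C#.
A fifth above A in this key is E.
A seventh above A in this key is G#.
Together with the bass A, this spells A major seventh in root position.

A, C#, E, G#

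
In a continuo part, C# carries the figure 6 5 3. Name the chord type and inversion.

Intervals of 6/5/3 above the bass form a seventh chord; the bass is the third, so this is first inversion.

seventh chord, first inversion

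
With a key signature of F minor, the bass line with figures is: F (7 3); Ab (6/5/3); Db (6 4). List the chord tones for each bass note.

F, Ab, C, Eb | Ab, C, Eb, F | Db, G, Bb

F (7/5/3): F, Ab, C, Eb.
Ab (6/5/3): Ab, C, Eb, F.
Db (6/4): Db, G, Bb.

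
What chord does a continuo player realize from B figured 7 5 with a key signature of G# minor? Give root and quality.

B major seventh

The figures 7 5 indicate a seventh chord in root position.
In root position the bass is the root, so the root is B.
The chord tones are B, D#, F#, A#, giving B major seventh.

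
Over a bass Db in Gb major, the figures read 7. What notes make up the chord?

Db, F, Ab, Cb

The written figures 7 are shorthand for 7/5/3: the 5/3 are implied.
A third above Db in this key is F.
A fifth above Db in this key is Ab.
A seventh above Db in this key is Cb.
Together with the bass Db, this spells Db dominant seventh in root position.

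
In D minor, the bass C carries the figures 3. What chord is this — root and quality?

The figures 3 indicate a triad in root position.
In root position the bass is the root, so the root is C.
The chord tones are C, E, G, giving C major.

C major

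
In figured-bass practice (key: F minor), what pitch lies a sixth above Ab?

Counting 5 letter steps above Ab lands on F; in F minor, that letter is F.

F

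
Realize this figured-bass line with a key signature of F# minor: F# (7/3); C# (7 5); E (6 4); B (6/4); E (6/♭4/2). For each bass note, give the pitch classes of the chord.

F#, A, C#, E | C#, E, G#, B | E, A, C# | B, E, G# | E, F#, Ab, C#

F# (7/5/3): F#, A, C#, E.
C# (7/5/3): C#, E, G#, B.
E (6/4): E, A, C#.
B (6/4): B, E, G#.
E (6/b4/2): E, F#, Ab, C#.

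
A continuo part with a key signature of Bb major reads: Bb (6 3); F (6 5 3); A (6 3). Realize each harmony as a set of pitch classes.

Bb, D, G | F, A, C, D | A, C, F

Bb (6/3): Bb, D, G.
F (6/5/3): F, A, C, D.
A (6/3): A, C, F.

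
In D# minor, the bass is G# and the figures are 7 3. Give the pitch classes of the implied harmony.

G#, B, D#, F#

The written figures 7 3 are shorthand for 7/5/3: the 5 is implied.
A third above G# in this key is B.
A fifth above G# in this key is D#.
A seventh above G# in this key is F#.
Together with the bass G#, this spells G# minor seventh in root position.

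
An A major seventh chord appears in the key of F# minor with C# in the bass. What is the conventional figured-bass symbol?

C# is the third of A major seventh, so the chord is in first inversion.
A seventh chord in first inversion is figured 6/5/3, conventionally abbreviated 6/5.

6/5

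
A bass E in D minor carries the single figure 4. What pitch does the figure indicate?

A

Counting 3 letter steps above E lands on A; in D minor, that letter is A.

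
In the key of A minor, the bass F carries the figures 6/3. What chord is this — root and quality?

D minor

The figures 6/3 indicate a triad in first inversion.
In first inversion the root lies a sixth above the bass: a sixth above F in A minor is D.
The chord tones are F, A, D, giving D minor.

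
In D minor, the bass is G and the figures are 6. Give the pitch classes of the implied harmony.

G, Bb, E

The written figures 6 are shorthand for 6/3: the 3 is implied.
A third above G in this key is Bb.
A sixth above G in this key is E.
Together with the bass G, this spells E diminished in first inversion.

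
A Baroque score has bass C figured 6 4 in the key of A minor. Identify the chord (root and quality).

F major

The figures 6 4 indicate a triad in second inversion.
In second inversion the root lies a fourth above the bass: a fourth above C in A minor is F.
The chord tones are C, F, A, giving F major.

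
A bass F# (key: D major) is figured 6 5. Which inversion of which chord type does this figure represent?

seventh chord, first inversion

6 5 is shorthand for 6/5/3.
Intervals of 6/5/3 above the bass form a seventh chord; the bass is the third, so this is first inversion.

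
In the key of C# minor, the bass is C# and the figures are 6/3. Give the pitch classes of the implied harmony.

A third above C# in this key is E.
A sixth above C# in this key is A.
Together with the bass C#, this spells A major in first inversion.

C#, E, A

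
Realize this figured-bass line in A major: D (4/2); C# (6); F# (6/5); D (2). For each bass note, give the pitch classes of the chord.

D (6/4/2): D, E, G#, B.
C# (6/3): C#, E, A.
F# (6/5/3): F#, A, C#, D.
D (6/4/2): D, E, G#, B.

D, E, G#, B | C#, E, A | F#, A, C#, D | D, E, G#, B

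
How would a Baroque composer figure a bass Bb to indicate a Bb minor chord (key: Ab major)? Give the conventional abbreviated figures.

no figures

Bb is the root of Bb minor, so the chord is in root position.
A triad in root position is figured 5/3, conventionally abbreviated (no figures — root-position triad).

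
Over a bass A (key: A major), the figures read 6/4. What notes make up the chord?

A fourth above A in this key is D.
A sixth above A in this key is F#.
Together with the bass A, this spells D major in second inversion.

A, D, F#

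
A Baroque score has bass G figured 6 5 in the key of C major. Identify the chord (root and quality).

The figures 6 5 indicate a seventh chord in first inversion.
In first inversion the root lies a sixth above the bass: a sixth above G in C major is E.
The chord tones are G, B, D, E, giving E minor seventh.

E minor seventh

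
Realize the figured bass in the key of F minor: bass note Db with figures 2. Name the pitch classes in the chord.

The written figures 2 are shorthand for 6/4/2: the 6/4 are implied.
A second above Db in this key is Eb.
A fourth above Db in this key is G.
A sixth above Db in this key is Bb.
Together with the bass Db, this spells Eb dominant seventh in third inversion.

Db, Eb, G, Bb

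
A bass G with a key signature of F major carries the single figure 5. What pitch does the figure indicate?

D

Counting 4 letter steps above G lands on D; in F major, that letter is D.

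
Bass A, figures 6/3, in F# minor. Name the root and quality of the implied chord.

The figures 6/3 indicate a triad in first inversion.
In first inversion the root lies a sixth above the bass: a sixth above A in F# minor is F#.
The chord tones are A, C#, F#, giving F# minor.

F# minor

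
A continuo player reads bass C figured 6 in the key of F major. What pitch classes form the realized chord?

C, E, A

The written figures 6 are shorthand for 6/3: the 3 is implied.
A third above C in this key is E.
A sixth above C in this key is A.
Together with the bass C, this spells A minor in first inversion.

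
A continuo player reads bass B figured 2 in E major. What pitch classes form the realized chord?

The written figures 2 are shorthand for 6/4/2: the 6/4 are implied.
A second above B in this key is C#.
A fourth above B in this key is E.
A sixth above B in this key is G#.
Together with the bass B, this spells C# minor seventh in third inversion.

B, C#, E, G#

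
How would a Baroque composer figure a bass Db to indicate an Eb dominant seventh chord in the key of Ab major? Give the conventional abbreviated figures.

Db is the seventh of Eb dominant seventh, so the chord is in third inversion.
A seventh chord in third inversion is figured 6/4/2, conventionally abbreviated 4/2.

4/2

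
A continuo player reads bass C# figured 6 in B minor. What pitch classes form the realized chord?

The written figures 6 are shorthand for 6/3: the 3 is implied.
A third above C# in this key is E.
A sixth above C# in this key is A.
Together with the bass C#, this spells A major in first inversion.

C#, E, A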